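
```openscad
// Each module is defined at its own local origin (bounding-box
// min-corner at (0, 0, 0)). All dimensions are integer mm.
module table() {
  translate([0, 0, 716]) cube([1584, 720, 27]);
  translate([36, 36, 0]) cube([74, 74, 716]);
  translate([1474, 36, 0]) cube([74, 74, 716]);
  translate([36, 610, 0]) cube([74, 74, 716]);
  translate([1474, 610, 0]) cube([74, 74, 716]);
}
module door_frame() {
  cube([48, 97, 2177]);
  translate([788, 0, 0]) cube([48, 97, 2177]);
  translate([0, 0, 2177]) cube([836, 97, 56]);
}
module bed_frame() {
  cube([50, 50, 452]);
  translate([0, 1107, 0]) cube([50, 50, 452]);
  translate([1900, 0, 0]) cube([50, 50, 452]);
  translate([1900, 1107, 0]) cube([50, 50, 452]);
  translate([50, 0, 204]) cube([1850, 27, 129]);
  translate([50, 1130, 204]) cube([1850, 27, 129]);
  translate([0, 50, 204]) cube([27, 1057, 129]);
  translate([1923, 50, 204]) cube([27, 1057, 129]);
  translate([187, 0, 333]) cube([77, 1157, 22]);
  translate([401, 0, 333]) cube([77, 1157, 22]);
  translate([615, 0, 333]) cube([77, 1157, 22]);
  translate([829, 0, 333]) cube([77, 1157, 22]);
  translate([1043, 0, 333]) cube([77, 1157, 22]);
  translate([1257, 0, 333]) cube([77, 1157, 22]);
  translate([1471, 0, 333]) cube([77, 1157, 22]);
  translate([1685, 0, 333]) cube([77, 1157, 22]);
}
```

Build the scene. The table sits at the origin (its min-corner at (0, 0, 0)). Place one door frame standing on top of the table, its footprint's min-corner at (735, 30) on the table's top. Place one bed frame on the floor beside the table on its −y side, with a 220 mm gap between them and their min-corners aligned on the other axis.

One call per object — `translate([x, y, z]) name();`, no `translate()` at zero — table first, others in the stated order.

table();
translate([735, 30, 743]) door_frame();
translate([0, -1377, 0]) bed_frame();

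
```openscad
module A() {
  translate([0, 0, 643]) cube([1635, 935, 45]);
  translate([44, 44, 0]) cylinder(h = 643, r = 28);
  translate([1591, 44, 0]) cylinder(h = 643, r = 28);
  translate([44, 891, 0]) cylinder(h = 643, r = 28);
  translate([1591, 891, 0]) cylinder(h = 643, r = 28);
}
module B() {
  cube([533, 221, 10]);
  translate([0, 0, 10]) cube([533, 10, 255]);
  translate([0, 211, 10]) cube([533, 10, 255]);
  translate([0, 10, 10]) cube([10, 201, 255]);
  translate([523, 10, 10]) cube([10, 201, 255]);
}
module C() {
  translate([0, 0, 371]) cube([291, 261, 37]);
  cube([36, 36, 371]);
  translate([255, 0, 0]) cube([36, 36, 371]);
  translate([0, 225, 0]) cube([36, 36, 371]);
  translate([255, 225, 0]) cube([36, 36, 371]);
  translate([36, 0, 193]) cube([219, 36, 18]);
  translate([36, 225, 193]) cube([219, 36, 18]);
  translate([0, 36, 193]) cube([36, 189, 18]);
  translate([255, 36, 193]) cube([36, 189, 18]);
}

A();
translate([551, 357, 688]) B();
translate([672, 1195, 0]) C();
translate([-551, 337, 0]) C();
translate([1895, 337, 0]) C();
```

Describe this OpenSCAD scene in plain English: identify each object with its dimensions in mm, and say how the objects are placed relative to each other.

A is a table: top 1635 mm (x) × 935 mm (y), 45 mm thick, upper face at z = 688 mm, on four round legs of 56 mm diameter, each leg's bounding box inset 16 mm from the nearest pair of top edges, running from z = 0 to the bottom of the top.

B is an open storage box with external size 533×221×265 mm and wall thickness 10 mm (the base is also 10 mm thick). The base covers the whole footprint; the four walls stand on the base, with the y-facing walls full-width and the x-facing walls fitting between their inner faces.

C is a four-legged stool. The seat is 291×261 mm, 37 mm thick, top at z = 408 mm. It stands on four square legs, each 36×36 mm in cross-section, from z = 0 to the seat underside, each flush with a corner of the seat. Four stretchers, 36 mm wide and 18 mm tall, connect adjacent legs with their undersides at z = 193 mm, each running between the inner faces of the legs it joins and aligned with the legs' outer faces on the other axis.

The open box is on top of the table, centred. Three stools sit around the table at the +y, −x, +x sides.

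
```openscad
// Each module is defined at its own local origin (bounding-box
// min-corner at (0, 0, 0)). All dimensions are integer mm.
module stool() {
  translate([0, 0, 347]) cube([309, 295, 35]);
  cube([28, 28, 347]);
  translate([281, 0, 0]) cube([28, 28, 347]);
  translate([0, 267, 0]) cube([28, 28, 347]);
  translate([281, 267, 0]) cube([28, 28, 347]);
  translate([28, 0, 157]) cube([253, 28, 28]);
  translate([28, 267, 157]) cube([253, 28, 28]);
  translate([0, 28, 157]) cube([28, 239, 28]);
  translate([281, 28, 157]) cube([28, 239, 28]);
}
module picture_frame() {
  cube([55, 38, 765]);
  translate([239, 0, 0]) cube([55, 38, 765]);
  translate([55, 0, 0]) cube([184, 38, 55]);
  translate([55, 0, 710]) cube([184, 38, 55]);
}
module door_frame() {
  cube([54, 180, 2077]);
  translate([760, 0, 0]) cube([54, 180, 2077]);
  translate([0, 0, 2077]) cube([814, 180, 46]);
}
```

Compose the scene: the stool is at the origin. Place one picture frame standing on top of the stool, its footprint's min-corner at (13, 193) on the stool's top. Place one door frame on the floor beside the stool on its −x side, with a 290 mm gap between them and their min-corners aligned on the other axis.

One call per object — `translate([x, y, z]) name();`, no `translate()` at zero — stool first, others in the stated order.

stool();
translate([13, 193, 382]) picture_frame();
translate([-1104, 0, 0]) door_frame();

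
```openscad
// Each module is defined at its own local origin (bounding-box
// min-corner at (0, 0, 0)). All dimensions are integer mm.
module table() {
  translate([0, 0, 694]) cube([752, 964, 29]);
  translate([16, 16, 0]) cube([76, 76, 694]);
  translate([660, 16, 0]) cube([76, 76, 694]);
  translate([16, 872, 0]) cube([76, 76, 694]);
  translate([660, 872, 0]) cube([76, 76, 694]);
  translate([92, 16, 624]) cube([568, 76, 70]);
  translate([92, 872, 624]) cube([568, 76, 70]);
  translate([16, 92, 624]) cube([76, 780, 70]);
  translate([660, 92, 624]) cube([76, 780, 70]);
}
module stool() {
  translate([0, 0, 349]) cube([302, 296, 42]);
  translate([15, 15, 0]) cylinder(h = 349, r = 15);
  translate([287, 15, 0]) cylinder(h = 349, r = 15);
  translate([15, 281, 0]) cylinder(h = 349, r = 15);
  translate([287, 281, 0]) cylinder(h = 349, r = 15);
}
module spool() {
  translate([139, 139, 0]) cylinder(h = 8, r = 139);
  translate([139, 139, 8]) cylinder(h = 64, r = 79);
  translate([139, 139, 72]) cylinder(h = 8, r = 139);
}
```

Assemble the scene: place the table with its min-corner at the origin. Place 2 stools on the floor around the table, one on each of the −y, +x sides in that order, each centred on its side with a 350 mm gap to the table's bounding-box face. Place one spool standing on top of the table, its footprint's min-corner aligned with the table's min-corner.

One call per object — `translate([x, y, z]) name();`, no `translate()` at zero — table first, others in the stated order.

table();
translate([225, -646, 0]) stool();
translate([1102, 334, 0]) stool();
translate([0, 0, 723]) spool();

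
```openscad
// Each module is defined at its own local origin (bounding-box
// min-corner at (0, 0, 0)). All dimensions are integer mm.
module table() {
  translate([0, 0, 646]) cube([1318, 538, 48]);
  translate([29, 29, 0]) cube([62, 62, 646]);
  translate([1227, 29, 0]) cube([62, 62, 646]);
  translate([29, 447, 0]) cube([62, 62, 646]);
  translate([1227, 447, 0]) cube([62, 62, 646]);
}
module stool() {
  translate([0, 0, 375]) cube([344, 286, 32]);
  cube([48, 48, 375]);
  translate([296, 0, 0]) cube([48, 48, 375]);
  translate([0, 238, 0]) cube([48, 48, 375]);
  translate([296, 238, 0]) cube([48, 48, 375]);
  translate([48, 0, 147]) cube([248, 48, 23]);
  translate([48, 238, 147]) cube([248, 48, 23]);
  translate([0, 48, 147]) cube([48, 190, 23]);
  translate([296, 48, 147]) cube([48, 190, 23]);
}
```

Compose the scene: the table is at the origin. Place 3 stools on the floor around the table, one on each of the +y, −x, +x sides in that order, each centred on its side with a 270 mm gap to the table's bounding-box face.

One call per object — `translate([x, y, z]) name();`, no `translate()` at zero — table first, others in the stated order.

table();
translate([487, 808, 0]) stool();
translate([-614, 126, 0]) stool();
translate([1588, 126, 0]) stool();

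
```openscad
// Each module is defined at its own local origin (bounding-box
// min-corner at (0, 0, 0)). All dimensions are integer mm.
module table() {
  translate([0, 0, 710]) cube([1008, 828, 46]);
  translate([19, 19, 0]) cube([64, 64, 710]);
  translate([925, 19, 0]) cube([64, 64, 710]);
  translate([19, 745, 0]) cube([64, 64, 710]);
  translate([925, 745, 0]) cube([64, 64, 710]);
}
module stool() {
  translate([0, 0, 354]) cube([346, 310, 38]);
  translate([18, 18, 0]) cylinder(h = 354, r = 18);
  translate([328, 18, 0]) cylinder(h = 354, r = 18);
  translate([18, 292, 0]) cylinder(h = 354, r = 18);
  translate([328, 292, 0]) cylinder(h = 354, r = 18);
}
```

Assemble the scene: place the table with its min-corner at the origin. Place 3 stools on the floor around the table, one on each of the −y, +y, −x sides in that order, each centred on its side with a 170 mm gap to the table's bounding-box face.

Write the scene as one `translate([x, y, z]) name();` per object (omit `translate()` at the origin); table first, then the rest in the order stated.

table();
translate([331, -480, 0]) stool();
translate([331, 998, 0]) stool();
translate([-516, 259, 0]) stool();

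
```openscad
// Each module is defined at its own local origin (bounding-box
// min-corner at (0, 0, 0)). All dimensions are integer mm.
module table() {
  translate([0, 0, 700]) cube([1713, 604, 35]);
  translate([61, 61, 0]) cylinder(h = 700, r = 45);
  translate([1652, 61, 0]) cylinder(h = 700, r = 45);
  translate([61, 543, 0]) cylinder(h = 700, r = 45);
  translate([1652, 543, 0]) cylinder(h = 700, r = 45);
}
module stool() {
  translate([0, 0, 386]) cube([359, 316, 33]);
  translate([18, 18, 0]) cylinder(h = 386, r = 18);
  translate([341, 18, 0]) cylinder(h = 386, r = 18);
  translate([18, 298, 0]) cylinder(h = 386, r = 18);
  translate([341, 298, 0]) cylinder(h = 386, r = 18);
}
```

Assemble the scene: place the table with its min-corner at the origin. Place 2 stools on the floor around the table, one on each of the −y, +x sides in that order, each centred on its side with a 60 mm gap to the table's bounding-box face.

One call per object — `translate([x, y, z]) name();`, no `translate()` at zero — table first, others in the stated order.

table();
translate([677, -376, 0]) stool();
translate([1773, 144, 0]) stool();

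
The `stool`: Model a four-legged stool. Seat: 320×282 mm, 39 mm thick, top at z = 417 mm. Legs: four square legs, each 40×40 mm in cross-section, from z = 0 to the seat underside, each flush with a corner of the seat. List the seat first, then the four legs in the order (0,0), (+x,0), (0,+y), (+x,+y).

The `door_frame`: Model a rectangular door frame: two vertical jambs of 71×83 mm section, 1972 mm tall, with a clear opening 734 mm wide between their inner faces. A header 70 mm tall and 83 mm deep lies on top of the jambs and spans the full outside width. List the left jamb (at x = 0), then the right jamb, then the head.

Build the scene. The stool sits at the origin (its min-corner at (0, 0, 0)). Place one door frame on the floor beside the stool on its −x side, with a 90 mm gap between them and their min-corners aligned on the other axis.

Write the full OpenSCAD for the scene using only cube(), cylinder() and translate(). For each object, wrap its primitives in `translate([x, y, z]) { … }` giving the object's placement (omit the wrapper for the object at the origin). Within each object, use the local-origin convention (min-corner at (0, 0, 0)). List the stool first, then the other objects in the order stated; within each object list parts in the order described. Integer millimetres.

translate([0, 0, 378]) cube([320, 282, 39]);
cube([40, 40, 378]);
translate([280, 0, 0]) cube([40, 40, 378]);
translate([0, 242, 0]) cube([40, 40, 378]);
translate([280, 242, 0]) cube([40, 40, 378]);
translate([-966, 0, 0]) {
  cube([71, 83, 1972]);
  translate([805, 0, 0]) cube([71, 83, 1972]);
  translate([0, 0, 1972]) cube([876, 83, 70]);
}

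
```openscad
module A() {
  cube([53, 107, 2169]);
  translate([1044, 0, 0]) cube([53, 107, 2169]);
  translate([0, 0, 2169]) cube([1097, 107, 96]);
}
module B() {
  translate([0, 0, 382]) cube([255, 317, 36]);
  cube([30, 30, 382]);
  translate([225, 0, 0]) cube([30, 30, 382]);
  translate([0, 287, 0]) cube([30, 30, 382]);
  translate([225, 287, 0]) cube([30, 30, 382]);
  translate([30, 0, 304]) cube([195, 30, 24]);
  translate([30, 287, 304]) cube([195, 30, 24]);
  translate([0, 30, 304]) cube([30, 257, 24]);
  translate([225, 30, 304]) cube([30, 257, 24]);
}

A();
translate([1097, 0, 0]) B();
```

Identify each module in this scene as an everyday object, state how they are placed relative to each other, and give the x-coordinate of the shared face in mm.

A is a door frame. B is a stool. The stool is against the door frame's +x side, with their −y faces flush. The x-coordinate of the shared face is 1097 mm.

The door frame's +x face and the stool's −x face are both at x = 1097 mm.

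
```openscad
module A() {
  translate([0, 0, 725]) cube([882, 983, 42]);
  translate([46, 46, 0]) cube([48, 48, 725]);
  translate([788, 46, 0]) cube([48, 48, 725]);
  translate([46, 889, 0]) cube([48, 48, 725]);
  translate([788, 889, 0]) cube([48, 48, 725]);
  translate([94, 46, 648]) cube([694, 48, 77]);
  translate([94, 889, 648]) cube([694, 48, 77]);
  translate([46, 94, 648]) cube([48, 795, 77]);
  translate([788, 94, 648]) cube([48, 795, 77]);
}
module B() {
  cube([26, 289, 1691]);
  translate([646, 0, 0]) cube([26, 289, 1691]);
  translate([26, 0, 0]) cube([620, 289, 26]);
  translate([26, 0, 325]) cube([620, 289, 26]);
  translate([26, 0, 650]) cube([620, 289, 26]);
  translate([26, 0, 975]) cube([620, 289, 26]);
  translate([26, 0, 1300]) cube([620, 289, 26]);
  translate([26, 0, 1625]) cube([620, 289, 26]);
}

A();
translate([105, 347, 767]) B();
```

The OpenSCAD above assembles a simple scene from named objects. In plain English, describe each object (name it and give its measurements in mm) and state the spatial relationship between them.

A is a table with a 882×983 mm rectangular top, 42 mm thick, top surface at z = 767 mm, supported by four 48×48 mm square legs, each inset 46 mm from the nearest pair of top edges, running from the floor. Four apron rails, 48 mm thick and 77 mm tall, run between adjacent legs with their top edges flush with the underside of the top and their outer faces flush with the legs' outer faces.

B is a bookshelf 672 mm wide overall, 289 mm deep and 1691 mm tall. The two sides are 26 mm thick vertical panels. 6 horizontal shelves of 26 mm thickness span between the inner faces of the sides; the lowest shelf sits on the floor and shelves are stacked with a clear vertical gap of 299 mm between each pair.

The bookshelf is on top of the table, centred.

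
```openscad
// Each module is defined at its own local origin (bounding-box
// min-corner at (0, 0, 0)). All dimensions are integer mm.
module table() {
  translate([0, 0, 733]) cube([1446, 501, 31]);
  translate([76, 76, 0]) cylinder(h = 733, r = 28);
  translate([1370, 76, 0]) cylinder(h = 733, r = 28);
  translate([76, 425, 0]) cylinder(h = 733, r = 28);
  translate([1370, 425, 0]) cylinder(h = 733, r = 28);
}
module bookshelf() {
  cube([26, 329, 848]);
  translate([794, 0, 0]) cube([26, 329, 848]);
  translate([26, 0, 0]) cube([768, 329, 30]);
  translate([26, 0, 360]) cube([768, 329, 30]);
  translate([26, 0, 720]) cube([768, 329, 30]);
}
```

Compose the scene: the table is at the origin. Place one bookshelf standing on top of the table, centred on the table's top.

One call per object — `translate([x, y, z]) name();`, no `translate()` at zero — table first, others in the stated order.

table();
translate([313, 86, 764]) bookshelf();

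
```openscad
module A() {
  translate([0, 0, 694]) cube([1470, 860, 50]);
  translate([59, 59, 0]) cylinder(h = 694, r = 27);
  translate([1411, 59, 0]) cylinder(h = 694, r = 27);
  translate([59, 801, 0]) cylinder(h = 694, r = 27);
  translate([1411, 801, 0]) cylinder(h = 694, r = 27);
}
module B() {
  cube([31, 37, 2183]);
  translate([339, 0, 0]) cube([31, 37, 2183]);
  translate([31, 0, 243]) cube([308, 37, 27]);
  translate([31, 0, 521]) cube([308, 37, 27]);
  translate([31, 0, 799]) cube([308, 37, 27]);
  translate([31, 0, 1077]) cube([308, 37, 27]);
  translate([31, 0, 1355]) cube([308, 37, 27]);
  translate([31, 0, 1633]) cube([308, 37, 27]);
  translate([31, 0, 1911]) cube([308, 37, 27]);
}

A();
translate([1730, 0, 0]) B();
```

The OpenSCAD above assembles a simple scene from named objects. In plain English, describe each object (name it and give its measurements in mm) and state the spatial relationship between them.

A is a table with a 1470×860 mm rectangular top, 50 mm thick, top surface at z = 744 mm, supported by four round legs of 54 mm diameter, each leg's bounding box inset 32 mm from the nearest pair of top edges, running from the floor.

B is a straight ladder. Two 31×37 mm vertical rails, 2183 mm tall, stand 370 mm apart (outside-to-outside) with their front faces coplanar on the −y side. 7 rungs, each 37 mm deep and 27 mm tall, span between the inner faces of the rails, front faces flush with the rails. The lowest rung's underside is at z = 243 mm and rungs are spaced 278 mm apart (underside to underside).

The ladder is on the floor beside the table on its +x side.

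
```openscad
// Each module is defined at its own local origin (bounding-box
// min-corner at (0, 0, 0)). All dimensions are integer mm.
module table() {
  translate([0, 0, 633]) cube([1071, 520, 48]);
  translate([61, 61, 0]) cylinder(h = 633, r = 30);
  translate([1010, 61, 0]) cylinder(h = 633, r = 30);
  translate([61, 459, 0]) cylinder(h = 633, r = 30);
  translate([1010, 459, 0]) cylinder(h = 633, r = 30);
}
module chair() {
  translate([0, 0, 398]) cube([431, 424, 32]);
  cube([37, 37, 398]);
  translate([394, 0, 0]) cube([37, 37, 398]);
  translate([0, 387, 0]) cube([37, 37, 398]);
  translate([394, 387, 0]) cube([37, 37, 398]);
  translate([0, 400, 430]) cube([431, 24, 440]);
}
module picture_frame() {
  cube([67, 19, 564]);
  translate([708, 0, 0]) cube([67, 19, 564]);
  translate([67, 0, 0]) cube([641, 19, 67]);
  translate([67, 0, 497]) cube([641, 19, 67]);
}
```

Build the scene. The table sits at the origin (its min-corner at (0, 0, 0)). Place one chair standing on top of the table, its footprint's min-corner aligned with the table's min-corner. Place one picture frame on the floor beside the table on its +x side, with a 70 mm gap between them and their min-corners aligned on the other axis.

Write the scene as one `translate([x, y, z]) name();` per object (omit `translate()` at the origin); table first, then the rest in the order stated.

table();
translate([0, 0, 681]) chair();
translate([1141, 0, 0]) picture_frame();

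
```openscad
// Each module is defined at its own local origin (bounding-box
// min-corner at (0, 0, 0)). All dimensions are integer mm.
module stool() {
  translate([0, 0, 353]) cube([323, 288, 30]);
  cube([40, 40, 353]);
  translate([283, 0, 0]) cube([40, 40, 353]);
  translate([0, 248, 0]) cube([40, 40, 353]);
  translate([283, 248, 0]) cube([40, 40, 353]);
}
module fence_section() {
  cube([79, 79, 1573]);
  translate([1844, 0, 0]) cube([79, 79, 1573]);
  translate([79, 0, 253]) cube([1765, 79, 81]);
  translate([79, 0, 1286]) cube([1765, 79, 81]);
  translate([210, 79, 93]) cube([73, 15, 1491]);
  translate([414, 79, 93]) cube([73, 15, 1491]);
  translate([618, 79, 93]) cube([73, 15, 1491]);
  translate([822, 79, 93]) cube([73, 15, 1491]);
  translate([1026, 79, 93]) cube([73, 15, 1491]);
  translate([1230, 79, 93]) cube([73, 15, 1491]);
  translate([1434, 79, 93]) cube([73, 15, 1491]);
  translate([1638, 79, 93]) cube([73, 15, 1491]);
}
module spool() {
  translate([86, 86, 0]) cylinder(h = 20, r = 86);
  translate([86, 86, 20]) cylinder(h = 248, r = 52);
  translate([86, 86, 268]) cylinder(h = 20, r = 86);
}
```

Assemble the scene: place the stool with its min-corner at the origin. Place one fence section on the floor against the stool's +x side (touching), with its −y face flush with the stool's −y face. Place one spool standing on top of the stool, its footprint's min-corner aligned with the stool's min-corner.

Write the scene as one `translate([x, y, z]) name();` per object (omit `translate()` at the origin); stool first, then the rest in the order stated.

stool();
translate([323, 0, 0]) fence_section();
translate([0, 0, 383]) spool();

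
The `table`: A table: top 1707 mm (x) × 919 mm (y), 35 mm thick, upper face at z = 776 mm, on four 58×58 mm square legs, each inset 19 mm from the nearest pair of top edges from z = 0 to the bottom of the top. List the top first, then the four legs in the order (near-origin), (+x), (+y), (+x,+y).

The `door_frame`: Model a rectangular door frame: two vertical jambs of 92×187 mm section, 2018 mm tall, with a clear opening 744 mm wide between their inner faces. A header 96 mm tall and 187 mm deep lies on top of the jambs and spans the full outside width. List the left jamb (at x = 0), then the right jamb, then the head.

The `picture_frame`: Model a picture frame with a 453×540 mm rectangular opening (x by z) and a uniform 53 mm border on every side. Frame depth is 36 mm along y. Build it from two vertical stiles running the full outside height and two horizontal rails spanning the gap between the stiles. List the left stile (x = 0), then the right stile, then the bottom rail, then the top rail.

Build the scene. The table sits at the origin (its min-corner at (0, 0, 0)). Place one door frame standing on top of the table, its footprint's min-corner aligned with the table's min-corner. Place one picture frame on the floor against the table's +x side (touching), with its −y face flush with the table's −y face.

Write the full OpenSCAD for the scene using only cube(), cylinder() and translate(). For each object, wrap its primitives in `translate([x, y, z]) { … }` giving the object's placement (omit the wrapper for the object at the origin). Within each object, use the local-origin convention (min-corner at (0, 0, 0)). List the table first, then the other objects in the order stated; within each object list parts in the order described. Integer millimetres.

translate([0, 0, 741]) cube([1707, 919, 35]);
translate([19, 19, 0]) cube([58, 58, 741]);
translate([1630, 19, 0]) cube([58, 58, 741]);
translate([19, 842, 0]) cube([58, 58, 741]);
translate([1630, 842, 0]) cube([58, 58, 741]);
translate([0, 0, 776]) {
  cube([92, 187, 2018]);
  translate([836, 0, 0]) cube([92, 187, 2018]);
  translate([0, 0, 2018]) cube([928, 187, 96]);
}
translate([1707, 0, 0]) {
  cube([53, 36, 646]);
  translate([506, 0, 0]) cube([53, 36, 646]);
  translate([53, 0, 0]) cube([453, 36, 53]);
  translate([53, 0, 593]) cube([453, 36, 53]);
}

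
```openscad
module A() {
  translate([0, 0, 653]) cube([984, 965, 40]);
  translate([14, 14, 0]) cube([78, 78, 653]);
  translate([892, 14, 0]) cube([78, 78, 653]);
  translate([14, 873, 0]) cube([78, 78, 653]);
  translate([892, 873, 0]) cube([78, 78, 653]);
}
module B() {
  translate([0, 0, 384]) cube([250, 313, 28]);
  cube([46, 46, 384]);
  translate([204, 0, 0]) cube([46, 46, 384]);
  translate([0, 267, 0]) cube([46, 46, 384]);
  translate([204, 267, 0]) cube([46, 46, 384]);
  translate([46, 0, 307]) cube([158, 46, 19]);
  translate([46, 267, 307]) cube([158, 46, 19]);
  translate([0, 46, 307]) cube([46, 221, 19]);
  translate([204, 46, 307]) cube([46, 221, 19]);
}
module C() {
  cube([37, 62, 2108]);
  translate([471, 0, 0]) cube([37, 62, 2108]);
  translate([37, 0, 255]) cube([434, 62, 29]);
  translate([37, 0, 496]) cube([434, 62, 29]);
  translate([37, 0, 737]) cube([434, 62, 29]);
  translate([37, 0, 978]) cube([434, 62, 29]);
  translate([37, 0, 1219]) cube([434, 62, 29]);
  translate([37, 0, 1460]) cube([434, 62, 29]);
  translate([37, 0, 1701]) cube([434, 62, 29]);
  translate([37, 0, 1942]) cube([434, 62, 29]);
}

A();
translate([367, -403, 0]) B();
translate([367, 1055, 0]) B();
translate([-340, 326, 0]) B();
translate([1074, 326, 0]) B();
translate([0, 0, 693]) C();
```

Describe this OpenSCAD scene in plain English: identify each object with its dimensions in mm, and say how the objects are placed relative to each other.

A is a table with a 984×965 mm rectangular top, 40 mm thick, top surface at z = 693 mm, supported by four 78×78 mm square legs, each inset 14 mm from the nearest pair of top edges, running from the floor.

B is a four-legged stool. The seat is a 250×313×28 mm slab whose top surface is at z = 412 mm; four square legs, each 46×46 mm in cross-section, run from the floor (z = 0) to the underside of the seat, each flush with a corner of the seat. Four stretchers, 46 mm wide and 19 mm tall, connect adjacent legs with their undersides at z = 307 mm, each running between the inner faces of the legs it joins and aligned with the legs' outer faces on the other axis.

C is a wooden ladder with two side rails of 37×62 mm section and 2108 mm height, set 508 mm apart overall. Between them run 8 rectangular rungs (62 mm deep, 29 mm thick), front faces flush with the rails' −y face. The bottom of the first rung is 255 mm above the floor and each subsequent rung is 241 mm higher than the one below.

Four stools sit around the table at the −y, +y, −x, +x sides. The ladder is on top of the table.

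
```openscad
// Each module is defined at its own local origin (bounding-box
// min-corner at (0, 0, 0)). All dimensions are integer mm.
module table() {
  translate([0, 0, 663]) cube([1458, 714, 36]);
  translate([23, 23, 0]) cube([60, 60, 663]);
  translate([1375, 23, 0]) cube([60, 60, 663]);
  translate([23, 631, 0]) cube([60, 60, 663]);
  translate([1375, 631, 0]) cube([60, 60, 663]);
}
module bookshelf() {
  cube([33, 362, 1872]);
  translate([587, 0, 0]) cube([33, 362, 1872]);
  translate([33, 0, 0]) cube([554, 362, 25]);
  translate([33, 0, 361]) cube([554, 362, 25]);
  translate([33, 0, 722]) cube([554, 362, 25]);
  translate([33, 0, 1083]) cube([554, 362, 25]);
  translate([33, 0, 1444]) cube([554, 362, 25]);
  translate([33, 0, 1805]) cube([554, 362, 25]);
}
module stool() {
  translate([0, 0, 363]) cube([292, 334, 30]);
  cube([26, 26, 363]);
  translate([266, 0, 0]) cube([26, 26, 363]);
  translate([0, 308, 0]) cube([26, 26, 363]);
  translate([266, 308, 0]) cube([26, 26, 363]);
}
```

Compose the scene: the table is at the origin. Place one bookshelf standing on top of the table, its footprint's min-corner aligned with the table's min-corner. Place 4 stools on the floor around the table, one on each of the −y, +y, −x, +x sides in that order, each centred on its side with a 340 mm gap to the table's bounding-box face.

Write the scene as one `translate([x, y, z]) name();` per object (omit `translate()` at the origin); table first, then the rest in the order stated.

table();
translate([0, 0, 699]) bookshelf();
translate([583, -674, 0]) stool();
translate([583, 1054, 0]) stool();
translate([-632, 190, 0]) stool();
translate([1798, 190, 0]) stool();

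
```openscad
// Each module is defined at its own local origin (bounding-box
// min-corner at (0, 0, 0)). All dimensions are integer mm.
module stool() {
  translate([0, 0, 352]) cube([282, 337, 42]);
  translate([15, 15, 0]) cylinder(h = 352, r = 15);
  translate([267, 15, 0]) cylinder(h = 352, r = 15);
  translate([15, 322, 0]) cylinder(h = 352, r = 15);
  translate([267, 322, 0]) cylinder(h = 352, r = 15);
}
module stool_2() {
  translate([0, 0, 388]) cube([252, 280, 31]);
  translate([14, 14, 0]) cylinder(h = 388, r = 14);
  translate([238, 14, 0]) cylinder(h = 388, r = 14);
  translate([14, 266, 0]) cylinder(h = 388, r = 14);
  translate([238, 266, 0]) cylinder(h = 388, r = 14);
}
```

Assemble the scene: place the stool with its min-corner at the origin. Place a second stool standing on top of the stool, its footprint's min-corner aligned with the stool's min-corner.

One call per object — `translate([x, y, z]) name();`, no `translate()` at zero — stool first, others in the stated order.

stool();
translate([0, 0, 394]) stool_2();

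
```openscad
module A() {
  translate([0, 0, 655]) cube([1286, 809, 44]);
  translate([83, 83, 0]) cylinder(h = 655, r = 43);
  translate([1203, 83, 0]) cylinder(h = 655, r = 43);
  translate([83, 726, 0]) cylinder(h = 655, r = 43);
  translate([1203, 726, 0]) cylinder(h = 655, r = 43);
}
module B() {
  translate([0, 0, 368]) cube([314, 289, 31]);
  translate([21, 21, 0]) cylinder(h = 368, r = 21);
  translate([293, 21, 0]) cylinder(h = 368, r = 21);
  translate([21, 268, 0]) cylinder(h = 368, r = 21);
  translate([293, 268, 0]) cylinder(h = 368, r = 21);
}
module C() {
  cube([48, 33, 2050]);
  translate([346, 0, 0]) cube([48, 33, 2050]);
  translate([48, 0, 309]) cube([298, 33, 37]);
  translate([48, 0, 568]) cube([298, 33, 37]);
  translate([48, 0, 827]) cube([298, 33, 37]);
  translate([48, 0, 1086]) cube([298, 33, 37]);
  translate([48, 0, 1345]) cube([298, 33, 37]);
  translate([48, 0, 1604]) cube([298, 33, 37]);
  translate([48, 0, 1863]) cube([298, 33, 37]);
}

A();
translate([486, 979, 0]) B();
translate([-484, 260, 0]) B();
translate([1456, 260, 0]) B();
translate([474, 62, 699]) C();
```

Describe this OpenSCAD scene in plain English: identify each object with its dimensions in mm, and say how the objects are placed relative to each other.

A is a table: top 1286 mm (x) × 809 mm (y), 44 mm thick, upper face at z = 699 mm, on four round legs of 86 mm diameter, each leg's bounding box inset 40 mm from the nearest pair of top edges, running from z = 0 to the bottom of the top.

B is a simple wooden stool: a rectangular seat 314 mm (x) by 289 mm (y), 31 mm thick, top face at z = 399 mm, on four round legs, each 42 mm in diameter. The legs rest on z = 0, each leg's axis is inset half a diameter from the nearest pair of seat edges (so the leg's bounding box is flush with the corner).

C is a straight ladder. Two 48×33 mm vertical rails, 2050 mm tall, stand 394 mm apart (outside-to-outside) with their front faces coplanar on the −y side. 7 rungs, each 33 mm deep and 37 mm tall, span between the inner faces of the rails, front faces flush with the rails. The lowest rung's underside is at z = 309 mm and rungs are spaced 259 mm apart (underside to underside).

Three stools sit around the table at the +y, −x, +x sides. The ladder is on top of the table.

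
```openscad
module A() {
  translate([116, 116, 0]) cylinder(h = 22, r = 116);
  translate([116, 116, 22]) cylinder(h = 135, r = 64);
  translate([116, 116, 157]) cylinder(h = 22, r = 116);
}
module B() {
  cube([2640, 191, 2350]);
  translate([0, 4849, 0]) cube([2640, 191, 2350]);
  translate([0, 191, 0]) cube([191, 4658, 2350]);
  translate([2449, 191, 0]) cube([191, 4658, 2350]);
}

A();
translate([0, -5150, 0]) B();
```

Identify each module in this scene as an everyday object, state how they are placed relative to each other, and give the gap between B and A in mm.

A is a spool. B is a house frame. The house frame is on the floor beside the spool on its −y side. The gap between the house frame and the spool is 110 mm.

The house frame's nearest face is 110 mm from the spool's −y face.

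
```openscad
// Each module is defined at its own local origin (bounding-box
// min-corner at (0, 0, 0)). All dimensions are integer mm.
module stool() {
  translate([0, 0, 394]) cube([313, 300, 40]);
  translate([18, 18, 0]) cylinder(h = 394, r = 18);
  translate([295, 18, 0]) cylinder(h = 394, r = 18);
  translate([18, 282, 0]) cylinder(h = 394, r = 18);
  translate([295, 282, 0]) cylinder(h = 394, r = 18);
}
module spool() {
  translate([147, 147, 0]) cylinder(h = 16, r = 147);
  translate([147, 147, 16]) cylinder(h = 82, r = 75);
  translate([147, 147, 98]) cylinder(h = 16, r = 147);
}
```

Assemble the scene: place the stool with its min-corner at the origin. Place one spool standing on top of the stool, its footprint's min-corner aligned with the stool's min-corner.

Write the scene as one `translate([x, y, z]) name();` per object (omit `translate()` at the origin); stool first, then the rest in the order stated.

stool();
translate([0, 0, 434]) spool();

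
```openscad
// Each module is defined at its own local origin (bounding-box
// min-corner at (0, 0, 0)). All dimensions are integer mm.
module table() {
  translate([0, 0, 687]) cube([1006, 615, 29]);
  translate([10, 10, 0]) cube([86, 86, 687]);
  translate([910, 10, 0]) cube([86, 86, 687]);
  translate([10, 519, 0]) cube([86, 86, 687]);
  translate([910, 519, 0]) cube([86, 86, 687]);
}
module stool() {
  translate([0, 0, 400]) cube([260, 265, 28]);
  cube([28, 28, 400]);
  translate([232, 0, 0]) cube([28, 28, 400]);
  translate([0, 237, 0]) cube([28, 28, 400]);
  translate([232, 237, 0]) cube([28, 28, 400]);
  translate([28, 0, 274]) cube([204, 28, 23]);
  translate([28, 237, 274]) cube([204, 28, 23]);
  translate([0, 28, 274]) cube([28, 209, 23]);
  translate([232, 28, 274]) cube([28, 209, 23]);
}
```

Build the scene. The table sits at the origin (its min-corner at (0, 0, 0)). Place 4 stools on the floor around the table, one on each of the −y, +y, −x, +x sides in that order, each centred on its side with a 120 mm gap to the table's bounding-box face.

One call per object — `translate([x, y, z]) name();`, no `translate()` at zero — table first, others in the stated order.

table();
translate([373, -385, 0]) stool();
translate([373, 735, 0]) stool();
translate([-380, 175, 0]) stool();
translate([1126, 175, 0]) stool();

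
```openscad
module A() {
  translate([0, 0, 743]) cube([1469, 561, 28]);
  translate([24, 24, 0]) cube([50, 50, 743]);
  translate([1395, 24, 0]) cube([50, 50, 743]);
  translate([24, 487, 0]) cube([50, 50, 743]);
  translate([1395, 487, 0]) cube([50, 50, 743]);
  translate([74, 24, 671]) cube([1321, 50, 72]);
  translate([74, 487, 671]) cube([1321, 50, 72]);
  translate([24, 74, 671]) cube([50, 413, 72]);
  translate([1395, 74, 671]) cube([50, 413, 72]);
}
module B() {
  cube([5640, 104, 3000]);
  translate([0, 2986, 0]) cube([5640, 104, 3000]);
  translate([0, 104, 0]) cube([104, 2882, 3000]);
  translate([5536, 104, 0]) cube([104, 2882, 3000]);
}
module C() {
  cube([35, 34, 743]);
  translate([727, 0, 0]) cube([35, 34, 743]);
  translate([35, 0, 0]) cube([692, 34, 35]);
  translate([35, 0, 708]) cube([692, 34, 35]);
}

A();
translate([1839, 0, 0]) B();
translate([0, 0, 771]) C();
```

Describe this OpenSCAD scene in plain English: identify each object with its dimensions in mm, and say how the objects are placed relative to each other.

A is a table with a 1469×561 mm rectangular top, 28 mm thick, top surface at z = 771 mm, supported by four 50×50 mm square legs, each inset 24 mm from the nearest pair of top edges, running from the floor. Four apron rails, 50 mm thick and 72 mm tall, run between adjacent legs with their top edges flush with the underside of the top and their outer faces flush with the legs' outer faces.

B is a box-shaped house frame (walls only): outside footprint 5640×3090 mm, wall height 3000 mm, wall thickness 104 mm. The two y-facing walls run the full x-width; the two x-facing walls fit between the inner faces of the y-facing walls.

C is a rectangular picture frame lying in the x–z plane (depth along y). The opening is 692 mm wide (x) by 673 mm tall (z), surrounded by a border 35 mm wide on all four sides. The frame is 34 mm deep and is made of two full-height vertical stiles with two horizontal rails fitted between them.

The house frame is on the floor beside the table on its +x side. The picture frame is on top of the table.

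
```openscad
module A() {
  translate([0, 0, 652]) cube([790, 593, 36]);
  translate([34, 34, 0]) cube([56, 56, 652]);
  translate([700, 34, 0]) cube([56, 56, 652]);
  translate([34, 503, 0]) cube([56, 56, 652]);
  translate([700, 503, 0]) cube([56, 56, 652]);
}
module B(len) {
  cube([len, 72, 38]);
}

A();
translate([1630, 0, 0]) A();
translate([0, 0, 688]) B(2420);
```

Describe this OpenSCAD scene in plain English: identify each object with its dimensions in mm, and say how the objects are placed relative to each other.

A is a rectangular dining table. The top is 790×593×36 mm with its upper surface at z = 688 mm. It stands on four 56×56 mm square legs, each inset 34 mm from the nearest pair of top edges, running from the floor to the underside of the top.

B is a rectangular beam 2420 mm long (x), 72 mm deep (y), 38 mm thick (z).

The beam spans the tops of two tables placed 840 mm apart, resting at z = 688 mm.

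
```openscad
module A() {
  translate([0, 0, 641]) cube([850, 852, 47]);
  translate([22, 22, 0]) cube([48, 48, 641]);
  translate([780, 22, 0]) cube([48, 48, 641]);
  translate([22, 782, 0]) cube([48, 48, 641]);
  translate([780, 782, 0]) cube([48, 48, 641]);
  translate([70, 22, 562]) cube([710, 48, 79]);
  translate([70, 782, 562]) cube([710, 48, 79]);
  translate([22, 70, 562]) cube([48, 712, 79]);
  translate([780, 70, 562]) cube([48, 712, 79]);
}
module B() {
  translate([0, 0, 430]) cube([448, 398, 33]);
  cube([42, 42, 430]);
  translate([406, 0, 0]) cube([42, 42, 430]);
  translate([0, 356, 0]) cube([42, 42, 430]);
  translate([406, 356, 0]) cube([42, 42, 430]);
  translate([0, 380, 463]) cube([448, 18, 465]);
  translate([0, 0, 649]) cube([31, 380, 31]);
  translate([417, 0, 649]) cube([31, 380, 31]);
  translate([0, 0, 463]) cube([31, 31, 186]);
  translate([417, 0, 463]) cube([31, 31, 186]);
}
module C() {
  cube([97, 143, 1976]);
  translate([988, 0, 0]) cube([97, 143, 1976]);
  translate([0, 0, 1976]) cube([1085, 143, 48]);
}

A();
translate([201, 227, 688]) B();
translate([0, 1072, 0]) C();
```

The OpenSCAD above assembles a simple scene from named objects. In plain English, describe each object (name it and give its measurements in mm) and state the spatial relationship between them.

A is a table with a 850×852 mm rectangular top, 47 mm thick, top surface at z = 688 mm, supported by four 48×48 mm square legs, each inset 22 mm from the nearest pair of top edges, running from the floor. Four apron rails, 48 mm thick and 79 mm tall, run between adjacent legs with their top edges flush with the underside of the top and their outer faces flush with the legs' outer faces.

B is a chair. The seat is a 448×398×33 mm slab with its top at z = 463 mm, on four 42×42 mm corner legs (flush with the seat edges, standing on z = 0). A flat backrest 18 mm thick, 465 mm tall, spans the full seat width and rises from the seat top along its +y edge, rear face flush with the rear of the seat. Two armrests of 31×31 mm section run along each side from the seat's front edge to the front of the backrest, top faces 217 mm above the seat top and outer faces flush with the seat's x-edges; a 31×31 mm post under the front of each armrest stands on the seat at the front corner.

C is a door frame. The clear opening is 891 mm wide and 1976 mm high. Two 97 mm wide jambs, 143 mm deep, stand either side of the opening from the floor to the top of the opening. A 48 mm thick head sits across the top of both jambs, spanning the full outside width of the frame.

The chair is on top of the table, centred. The door frame is on the floor beside the table on its +y side.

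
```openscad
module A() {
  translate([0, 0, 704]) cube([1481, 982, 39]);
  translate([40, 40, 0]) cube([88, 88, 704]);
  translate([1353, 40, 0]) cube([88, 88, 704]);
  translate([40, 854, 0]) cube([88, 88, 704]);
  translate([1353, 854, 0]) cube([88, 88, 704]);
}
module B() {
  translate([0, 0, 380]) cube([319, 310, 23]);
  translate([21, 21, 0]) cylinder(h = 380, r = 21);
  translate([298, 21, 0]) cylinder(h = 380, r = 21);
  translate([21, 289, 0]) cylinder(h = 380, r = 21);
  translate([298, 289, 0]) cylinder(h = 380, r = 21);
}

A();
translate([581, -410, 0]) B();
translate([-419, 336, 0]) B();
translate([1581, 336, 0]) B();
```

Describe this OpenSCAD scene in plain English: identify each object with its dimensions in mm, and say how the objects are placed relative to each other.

A is a table with a 1481×982 mm rectangular top, 39 mm thick, top surface at z = 743 mm, supported by four 88×88 mm square legs, each inset 40 mm from the nearest pair of top edges, running from the floor.

B is a simple wooden stool: a rectangular seat 319 mm (x) by 310 mm (y), 23 mm thick, top face at z = 403 mm, on four round legs, each 42 mm in diameter. The legs rest on z = 0, each leg's axis is inset half a diameter from the nearest pair of seat edges (so the leg's bounding box is flush with the corner).

Three stools sit around the table at the −y, −x, +x sides.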